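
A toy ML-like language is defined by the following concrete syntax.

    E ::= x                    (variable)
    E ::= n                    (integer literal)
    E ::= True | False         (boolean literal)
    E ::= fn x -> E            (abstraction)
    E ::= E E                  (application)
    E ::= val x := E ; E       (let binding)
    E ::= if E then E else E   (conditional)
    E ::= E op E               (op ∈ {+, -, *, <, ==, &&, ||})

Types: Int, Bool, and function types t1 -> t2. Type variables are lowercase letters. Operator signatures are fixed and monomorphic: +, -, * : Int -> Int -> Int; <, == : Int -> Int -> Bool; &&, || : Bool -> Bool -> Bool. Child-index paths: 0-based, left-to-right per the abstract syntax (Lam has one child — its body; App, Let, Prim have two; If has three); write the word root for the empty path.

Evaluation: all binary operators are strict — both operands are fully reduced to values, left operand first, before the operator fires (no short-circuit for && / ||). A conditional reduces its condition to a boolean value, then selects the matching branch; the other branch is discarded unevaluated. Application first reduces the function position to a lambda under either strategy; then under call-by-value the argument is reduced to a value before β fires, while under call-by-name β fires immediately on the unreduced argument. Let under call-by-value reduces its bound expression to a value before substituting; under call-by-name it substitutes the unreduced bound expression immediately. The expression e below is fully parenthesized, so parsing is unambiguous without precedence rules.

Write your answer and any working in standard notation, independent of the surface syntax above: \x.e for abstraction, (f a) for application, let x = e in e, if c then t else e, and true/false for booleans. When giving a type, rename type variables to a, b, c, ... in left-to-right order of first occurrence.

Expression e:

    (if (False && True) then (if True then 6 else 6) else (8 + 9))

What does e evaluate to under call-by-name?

Answer: 17

Derivation:
step 0: (if (false && true) then (if true then 6 else 6) else (8 + 9))
step 1: [delta@0] (if false then (if true then 6 else 6) else (8 + 9))
step 2: [if@root] (8 + 9)
step 3: [delta@root] 17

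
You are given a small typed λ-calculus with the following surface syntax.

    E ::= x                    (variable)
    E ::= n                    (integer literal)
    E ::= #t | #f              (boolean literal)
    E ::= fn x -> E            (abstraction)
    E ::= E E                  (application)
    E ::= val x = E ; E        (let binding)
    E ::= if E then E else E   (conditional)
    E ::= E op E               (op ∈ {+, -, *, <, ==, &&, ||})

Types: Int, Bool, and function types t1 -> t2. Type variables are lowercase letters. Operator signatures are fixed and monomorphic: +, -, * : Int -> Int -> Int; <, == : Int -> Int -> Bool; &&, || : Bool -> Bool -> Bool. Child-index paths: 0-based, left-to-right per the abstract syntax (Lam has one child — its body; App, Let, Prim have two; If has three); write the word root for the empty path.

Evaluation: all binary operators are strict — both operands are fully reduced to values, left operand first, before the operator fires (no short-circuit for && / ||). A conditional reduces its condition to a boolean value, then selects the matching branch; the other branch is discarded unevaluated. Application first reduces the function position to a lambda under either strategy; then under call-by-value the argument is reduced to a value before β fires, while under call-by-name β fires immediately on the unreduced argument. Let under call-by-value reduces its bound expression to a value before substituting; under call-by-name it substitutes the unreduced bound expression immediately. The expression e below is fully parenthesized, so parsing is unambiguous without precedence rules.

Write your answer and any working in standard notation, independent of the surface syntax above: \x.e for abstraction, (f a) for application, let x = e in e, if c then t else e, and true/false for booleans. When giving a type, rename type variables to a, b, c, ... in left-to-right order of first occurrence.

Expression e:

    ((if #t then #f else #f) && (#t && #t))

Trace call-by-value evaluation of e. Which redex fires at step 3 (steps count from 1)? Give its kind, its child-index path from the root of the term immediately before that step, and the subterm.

Answer: delta at root : (false && true)

Working:
step 0: ((if true then false else false) && (true && true))
step 1: [if@0] (false && (true && true))
step 2: [delta@1] (false && true)
step 3: [delta@root] false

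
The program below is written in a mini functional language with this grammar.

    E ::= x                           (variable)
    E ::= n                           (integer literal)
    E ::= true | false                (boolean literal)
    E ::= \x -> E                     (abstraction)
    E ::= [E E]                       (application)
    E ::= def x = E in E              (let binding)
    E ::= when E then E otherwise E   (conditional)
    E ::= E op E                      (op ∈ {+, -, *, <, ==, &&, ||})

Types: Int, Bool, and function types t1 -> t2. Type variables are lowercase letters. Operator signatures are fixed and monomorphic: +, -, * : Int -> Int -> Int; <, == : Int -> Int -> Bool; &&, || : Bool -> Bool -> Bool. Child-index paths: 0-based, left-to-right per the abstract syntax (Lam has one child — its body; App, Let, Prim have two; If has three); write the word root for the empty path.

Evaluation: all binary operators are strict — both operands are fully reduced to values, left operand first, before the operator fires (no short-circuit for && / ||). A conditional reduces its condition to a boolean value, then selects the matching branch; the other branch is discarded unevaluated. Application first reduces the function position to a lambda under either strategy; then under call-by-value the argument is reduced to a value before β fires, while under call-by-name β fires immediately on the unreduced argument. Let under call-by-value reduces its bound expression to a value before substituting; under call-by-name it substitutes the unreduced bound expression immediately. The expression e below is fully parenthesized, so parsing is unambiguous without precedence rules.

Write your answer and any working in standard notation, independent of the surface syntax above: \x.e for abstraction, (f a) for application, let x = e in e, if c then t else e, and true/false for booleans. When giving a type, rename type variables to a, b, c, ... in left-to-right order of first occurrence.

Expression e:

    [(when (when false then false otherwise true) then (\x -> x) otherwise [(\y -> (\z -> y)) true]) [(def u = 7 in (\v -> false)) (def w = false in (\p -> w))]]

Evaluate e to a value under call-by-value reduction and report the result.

Answer: false

Derivation:
step 0: ((if (if false then false else true) then (\x.x) else ((\y.(\z.y)) true)) ((let u = 7 in (\v.false)) (let w = false in (\p.w))))
step 1: [if@0.0] ((if true then (\x.x) else ((\y.(\z.y)) true)) ((let u = 7 in (\v.false)) (let w = false in (\p.w))))
step 2: [if@0] ((\x.x) ((let u = 7 in (\v.false)) (let w = false in (\p.w))))
step 3: [let@1.0] ((\x.x) ((\v.false) (let w = false in (\p.w))))
step 4: [let@1.1] ((\x.x) ((\v.false) (\p.false)))
step 5: [beta@1] ((\x.x) false)
step 6: [beta@root] false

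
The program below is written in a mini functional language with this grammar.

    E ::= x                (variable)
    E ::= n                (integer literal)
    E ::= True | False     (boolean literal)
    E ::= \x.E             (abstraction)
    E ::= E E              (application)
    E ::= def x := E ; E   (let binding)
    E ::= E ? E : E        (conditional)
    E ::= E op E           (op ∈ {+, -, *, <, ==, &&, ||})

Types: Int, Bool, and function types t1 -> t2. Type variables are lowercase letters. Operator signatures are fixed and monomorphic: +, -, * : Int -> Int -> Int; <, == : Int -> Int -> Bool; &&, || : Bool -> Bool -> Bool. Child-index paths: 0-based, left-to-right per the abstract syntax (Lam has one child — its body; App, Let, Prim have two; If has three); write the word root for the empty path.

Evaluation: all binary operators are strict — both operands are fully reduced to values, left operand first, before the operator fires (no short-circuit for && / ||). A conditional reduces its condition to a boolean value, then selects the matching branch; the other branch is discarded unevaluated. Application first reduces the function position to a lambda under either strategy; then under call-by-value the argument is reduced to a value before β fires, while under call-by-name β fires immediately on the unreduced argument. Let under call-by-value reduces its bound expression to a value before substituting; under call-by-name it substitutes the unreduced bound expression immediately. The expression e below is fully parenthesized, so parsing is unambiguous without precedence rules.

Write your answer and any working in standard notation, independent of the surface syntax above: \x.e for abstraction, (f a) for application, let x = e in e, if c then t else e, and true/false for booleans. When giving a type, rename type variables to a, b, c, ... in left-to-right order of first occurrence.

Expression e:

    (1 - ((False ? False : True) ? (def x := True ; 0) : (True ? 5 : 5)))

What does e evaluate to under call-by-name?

Derivation:
step 0: (1 - (if (if false then false else true) then (let x = true in 0) else (if true then 5 else 5)))
step 1: [if@1.0] (1 - (if true then (let x = true in 0) else (if true then 5 else 5)))
step 2: [if@1] (1 - (let x = true in 0))
step 3: [let@1] (1 - 0)
step 4: [delta@root] 1

Answer: 1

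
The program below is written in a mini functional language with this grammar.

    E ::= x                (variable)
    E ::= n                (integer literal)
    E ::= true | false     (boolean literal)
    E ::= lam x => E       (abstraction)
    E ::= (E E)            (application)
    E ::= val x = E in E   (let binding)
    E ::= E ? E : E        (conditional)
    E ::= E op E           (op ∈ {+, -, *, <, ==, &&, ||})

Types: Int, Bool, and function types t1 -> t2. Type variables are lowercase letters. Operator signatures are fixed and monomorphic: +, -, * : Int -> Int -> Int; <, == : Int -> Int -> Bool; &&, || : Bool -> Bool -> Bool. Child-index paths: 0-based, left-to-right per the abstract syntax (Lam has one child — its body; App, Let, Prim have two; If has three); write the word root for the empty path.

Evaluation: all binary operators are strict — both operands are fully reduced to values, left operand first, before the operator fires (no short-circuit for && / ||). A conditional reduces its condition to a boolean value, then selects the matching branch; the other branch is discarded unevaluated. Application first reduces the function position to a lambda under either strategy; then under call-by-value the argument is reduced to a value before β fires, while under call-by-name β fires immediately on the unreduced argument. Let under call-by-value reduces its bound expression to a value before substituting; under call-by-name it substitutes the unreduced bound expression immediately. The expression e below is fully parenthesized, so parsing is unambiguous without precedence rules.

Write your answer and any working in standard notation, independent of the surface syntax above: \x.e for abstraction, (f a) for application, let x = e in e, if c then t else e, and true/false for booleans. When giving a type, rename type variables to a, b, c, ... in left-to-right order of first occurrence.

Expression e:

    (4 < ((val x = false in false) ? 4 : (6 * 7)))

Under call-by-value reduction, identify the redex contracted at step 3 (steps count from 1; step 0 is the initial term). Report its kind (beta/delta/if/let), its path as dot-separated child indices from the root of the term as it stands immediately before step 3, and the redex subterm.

Derivation:
step 0: (4 < (if (let x = false in false) then 4 else (6 * 7)))
step 1: [let@1.0] (4 < (if false then 4 else (6 * 7)))
step 2: [if@1] (4 < (6 * 7))
step 3: [delta@1] (4 < 42)

Answer: delta at 1 : (6 * 7)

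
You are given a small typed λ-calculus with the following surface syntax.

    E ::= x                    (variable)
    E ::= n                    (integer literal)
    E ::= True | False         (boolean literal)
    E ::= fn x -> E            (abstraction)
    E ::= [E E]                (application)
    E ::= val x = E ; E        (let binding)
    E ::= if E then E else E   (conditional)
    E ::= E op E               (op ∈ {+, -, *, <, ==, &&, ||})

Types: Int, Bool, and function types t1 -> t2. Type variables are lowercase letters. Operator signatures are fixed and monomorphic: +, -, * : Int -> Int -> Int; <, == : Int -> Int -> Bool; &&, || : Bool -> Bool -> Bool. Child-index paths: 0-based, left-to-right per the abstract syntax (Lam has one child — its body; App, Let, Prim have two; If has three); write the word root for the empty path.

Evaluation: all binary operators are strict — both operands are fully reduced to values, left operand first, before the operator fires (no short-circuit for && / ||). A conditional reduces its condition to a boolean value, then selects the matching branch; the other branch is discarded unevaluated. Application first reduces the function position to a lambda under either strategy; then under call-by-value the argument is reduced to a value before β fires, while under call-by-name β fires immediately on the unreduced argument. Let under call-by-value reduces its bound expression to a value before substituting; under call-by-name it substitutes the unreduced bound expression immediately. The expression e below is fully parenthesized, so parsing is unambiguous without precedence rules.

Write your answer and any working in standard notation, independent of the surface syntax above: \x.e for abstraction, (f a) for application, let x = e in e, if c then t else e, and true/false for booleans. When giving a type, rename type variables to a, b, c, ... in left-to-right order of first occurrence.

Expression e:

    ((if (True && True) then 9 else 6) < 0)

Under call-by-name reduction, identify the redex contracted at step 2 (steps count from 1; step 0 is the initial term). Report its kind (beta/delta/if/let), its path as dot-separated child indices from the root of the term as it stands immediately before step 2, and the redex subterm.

Working:
step 0: ((if (true && true) then 9 else 6) < 0)
step 1: [delta@0.0] ((if true then 9 else 6) < 0)
step 2: [if@0] (9 < 0)

Answer: if at 0 : (if true then 9 else 6)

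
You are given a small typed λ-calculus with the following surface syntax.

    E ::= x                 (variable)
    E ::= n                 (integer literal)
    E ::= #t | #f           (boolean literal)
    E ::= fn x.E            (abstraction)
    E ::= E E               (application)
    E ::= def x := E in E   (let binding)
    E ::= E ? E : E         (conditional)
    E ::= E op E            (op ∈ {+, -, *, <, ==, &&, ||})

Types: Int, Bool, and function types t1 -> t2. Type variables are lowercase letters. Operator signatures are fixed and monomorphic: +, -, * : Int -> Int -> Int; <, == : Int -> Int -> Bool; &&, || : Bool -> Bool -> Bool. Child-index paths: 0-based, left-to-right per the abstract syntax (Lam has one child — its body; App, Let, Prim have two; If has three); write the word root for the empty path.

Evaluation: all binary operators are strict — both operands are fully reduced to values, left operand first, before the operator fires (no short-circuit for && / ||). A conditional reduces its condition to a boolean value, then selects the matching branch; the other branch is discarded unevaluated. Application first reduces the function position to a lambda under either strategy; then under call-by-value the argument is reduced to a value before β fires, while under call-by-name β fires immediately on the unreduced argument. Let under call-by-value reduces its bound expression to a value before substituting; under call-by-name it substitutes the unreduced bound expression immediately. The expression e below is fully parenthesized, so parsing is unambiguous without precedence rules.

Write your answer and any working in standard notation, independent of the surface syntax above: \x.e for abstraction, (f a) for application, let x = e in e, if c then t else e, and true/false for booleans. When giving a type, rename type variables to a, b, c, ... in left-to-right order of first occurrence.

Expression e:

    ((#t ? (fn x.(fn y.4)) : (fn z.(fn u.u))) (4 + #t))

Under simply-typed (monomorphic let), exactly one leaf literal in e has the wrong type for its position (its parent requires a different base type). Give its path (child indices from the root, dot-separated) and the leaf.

Trace:
  unify Bool ~ Bool
\y._ : b -> Int
\x._ : a -> b -> Int
u : d
\u._ : d -> d
\z._ : c -> d -> d
  unify a -> b -> Int ~ c -> d -> d
  unify a ~ c
  unify b -> Int ~ d -> d
  unify b ~ d
  unify Int ~ d
  unify Int ~ Int
  unify Bool ~ Int
  FAIL: mismatch Bool ~ Int

Answer: 1.1 : true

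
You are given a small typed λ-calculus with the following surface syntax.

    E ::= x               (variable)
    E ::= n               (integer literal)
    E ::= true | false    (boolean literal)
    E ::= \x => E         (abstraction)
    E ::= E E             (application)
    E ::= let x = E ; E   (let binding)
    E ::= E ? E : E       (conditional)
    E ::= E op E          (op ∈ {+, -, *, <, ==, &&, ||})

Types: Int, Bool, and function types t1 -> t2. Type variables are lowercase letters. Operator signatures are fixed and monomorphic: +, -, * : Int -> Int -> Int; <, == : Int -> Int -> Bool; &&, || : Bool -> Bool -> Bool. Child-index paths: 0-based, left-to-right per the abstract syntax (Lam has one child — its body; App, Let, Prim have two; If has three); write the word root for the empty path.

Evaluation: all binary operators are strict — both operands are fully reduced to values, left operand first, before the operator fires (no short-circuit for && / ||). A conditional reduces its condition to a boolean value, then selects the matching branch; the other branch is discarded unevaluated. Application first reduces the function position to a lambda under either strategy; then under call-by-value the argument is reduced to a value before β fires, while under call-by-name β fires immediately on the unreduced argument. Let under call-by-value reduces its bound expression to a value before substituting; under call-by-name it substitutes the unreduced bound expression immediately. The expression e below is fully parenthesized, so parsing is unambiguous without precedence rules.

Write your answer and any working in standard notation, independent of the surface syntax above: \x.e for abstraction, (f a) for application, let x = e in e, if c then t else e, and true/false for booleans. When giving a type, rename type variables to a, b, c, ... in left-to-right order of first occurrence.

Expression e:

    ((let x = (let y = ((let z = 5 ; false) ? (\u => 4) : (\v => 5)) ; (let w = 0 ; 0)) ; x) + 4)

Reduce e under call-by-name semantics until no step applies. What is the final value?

Answer: 4

Trace:
step 0: ((let x = (let y = (if (let z = 5 in false) then (\u.4) else (\v.5)) in (let w = 0 in 0)) in x) + 4)
step 1: [let@0] ((let y = (if (let z = 5 in false) then (\u.4) else (\v.5)) in (let w = 0 in 0)) + 4)
step 2: [let@0] ((let w = 0 in 0) + 4)
step 3: [let@0] (0 + 4)
step 4: [delta@root] 4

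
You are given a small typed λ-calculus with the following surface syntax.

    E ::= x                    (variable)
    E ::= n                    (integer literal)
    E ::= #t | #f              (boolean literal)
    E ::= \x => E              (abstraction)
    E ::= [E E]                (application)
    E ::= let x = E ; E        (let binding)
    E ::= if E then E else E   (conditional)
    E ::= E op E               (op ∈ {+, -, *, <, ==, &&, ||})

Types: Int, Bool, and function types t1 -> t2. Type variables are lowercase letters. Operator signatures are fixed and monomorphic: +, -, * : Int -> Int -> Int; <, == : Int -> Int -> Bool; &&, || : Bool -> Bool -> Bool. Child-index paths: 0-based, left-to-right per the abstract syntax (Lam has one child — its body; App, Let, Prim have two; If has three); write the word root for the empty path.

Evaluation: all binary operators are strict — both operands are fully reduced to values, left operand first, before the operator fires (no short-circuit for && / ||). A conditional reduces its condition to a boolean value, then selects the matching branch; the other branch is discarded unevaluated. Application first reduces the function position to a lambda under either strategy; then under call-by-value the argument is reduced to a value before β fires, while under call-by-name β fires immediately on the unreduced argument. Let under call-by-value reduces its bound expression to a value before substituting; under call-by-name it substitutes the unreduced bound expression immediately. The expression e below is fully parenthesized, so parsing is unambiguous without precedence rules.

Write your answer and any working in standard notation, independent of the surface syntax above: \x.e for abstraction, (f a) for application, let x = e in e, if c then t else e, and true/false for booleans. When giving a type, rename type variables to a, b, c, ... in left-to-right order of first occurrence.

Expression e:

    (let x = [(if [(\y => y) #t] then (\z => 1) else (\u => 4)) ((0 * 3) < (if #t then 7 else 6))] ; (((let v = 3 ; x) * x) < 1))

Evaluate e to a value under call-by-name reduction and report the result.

Answer: false

Derivation:
step 0: (let x = ((if ((\y.y) true) then (\z.1) else (\u.4)) ((0 * 3) < (if true then 7 else 6))) in (((let v = 3 in x) * x) < 1))
step 1: [let@root] (((let v = 3 in ((if ((\y.y) true) then (\z.1) else (\u.4)) ((0 * 3) < (if true then 7 else 6)))) * ((if ((\y.y) true) then (\z.1) else (\u.4)) ((0 * 3) < (if true then 7 else 6)))) < 1)
step 2: [let@0.0] ((((if ((\y.y) true) then (\z.1) else (\u.4)) ((0 * 3) < (if true then 7 else 6))) * ((if ((\y.y) true) then (\z.1) else (\u.4)) ((0 * 3) < (if true then 7 else 6)))) < 1)
step 3: [beta@0.0.0.0] ((((if true then (\z.1) else (\u.4)) ((0 * 3) < (if true then 7 else 6))) * ((if ((\y.y) true) then (\z.1) else (\u.4)) ((0 * 3) < (if true then 7 else 6)))) < 1)
step 4: [if@0.0.0] ((((\z.1) ((0 * 3) < (if true then 7 else 6))) * ((if ((\y.y) true) then (\z.1) else (\u.4)) ((0 * 3) < (if true then 7 else 6)))) < 1)
step 5: [beta@0.0] ((1 * ((if ((\y.y) true) then (\z.1) else (\u.4)) ((0 * 3) < (if true then 7 else 6)))) < 1)
step 6: [beta@0.1.0.0] ((1 * ((if true then (\z.1) else (\u.4)) ((0 * 3) < (if true then 7 else 6)))) < 1)
step 7: [if@0.1.0] ((1 * ((\z.1) ((0 * 3) < (if true then 7 else 6)))) < 1)
step 8: [beta@0.1] ((1 * 1) < 1)
step 9: [delta@0] (1 < 1)
step 10: [delta@root] false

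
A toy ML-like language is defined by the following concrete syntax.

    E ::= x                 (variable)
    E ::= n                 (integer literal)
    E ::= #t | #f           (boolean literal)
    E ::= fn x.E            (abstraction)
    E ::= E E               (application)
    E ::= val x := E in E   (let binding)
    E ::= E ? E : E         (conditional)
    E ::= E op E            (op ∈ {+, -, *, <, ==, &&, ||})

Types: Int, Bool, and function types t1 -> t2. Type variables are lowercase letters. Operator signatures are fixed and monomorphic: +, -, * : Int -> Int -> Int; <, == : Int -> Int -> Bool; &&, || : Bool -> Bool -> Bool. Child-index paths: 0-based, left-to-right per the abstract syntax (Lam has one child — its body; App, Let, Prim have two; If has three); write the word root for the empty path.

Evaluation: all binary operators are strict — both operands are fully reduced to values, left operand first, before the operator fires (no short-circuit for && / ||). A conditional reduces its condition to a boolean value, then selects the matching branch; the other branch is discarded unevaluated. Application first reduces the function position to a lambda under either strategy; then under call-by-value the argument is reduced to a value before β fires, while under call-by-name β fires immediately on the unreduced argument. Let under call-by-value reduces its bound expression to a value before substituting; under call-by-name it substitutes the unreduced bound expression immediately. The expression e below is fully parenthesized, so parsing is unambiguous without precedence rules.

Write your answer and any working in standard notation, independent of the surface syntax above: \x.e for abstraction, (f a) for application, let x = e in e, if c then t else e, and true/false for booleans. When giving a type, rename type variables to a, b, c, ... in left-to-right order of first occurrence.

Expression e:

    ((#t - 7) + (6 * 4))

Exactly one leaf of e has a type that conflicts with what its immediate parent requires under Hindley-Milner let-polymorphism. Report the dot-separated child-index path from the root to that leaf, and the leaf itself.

Answer: 0.0 : true

Working:
  unify Bool ~ Int
  FAIL: mismatch Bool ~ Int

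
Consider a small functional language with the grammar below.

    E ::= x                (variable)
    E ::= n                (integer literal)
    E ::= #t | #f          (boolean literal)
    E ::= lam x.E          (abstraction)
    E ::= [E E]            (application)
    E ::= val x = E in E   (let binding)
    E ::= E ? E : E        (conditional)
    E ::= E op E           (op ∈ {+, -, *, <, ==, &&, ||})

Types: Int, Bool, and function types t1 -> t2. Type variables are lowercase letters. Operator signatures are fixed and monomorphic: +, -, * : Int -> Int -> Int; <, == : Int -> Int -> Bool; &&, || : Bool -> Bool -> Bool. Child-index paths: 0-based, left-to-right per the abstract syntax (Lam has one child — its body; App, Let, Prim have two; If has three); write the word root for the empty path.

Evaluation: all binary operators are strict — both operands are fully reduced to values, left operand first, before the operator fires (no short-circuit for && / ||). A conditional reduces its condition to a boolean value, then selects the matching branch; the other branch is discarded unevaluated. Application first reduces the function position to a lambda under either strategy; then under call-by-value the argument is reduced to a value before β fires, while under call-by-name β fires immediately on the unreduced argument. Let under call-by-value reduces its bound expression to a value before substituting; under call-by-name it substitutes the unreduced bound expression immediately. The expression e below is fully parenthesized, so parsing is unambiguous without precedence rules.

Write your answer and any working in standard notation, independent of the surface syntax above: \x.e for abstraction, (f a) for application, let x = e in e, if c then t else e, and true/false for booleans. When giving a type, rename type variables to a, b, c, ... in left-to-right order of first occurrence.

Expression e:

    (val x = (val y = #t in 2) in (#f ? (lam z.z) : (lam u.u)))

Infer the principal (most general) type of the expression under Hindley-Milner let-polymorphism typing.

Answer: a -> a

Trace:
let y : Bool
let x : Int
  unify Bool ~ Bool
z : a
\z._ : a -> a
u : b
\u._ : b -> b
  unify a -> a ~ b -> b
  unify a ~ b
  unify b ~ b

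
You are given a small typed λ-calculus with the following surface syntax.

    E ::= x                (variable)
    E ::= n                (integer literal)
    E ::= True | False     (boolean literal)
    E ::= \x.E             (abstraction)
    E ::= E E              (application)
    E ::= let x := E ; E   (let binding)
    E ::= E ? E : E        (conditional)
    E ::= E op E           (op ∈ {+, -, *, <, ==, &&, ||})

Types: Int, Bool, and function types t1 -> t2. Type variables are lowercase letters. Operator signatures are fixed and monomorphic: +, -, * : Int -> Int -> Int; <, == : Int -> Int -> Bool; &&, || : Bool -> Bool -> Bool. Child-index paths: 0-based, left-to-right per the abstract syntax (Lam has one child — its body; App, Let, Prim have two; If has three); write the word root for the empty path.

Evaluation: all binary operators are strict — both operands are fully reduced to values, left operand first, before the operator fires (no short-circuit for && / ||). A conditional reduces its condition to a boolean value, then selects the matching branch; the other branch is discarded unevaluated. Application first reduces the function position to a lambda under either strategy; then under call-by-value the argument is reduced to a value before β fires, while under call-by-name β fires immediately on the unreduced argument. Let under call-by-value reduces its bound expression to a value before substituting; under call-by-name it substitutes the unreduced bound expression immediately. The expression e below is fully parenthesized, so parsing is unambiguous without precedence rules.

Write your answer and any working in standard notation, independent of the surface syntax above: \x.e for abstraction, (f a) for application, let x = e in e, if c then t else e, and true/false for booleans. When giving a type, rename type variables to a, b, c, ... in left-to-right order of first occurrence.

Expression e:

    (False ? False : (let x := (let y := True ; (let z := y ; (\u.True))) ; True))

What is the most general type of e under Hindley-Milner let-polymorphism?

Answer: Bool

Derivation:
  unify Bool ~ Bool
let y : Bool
y : Bool
let z : Bool
\u._ : a -> Bool
let x : forall. a -> Bool
  unify Bool ~ Bool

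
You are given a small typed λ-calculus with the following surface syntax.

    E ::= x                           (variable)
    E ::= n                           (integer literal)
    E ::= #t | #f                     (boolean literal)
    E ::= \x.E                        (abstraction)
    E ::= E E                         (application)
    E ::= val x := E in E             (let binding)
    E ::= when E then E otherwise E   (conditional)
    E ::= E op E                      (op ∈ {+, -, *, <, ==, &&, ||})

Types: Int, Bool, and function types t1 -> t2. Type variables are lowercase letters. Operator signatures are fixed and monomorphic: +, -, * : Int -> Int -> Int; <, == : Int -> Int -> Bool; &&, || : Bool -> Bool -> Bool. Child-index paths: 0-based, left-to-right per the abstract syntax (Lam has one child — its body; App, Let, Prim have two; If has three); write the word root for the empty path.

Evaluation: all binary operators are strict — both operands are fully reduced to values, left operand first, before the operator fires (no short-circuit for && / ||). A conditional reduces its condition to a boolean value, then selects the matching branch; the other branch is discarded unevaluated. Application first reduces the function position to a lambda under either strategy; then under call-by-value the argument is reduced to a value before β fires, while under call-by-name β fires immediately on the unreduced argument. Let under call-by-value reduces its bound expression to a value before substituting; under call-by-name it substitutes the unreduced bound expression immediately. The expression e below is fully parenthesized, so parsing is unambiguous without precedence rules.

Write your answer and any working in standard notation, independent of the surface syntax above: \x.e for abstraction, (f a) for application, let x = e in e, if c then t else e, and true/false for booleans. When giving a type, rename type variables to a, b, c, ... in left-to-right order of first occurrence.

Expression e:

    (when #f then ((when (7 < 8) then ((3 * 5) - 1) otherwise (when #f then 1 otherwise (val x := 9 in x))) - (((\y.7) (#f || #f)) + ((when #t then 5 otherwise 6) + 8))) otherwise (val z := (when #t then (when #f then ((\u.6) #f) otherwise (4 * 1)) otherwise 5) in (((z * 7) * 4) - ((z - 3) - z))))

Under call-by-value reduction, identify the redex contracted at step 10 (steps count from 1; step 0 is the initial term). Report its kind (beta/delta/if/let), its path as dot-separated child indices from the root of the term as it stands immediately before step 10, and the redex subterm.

Answer: delta at root : (112 - -3)

Working:
step 0: (if false then ((if (7 < 8) then ((3 * 5) - 1) else (if false then 1 else (let x = 9 in x))) - (((\y.7) (false || false)) + ((if true then 5 else 6) + 8))) else (let z = (if true then (if false then ((\u.6) false) else (4 * 1)) else 5) in (((z * 7) * 4) - ((z - 3) - z))))
step 1: [if@root] (let z = (if true then (if false then ((\u.6) false) else (4 * 1)) else 5) in (((z * 7) * 4) - ((z - 3) - z)))
step 2: [if@0] (let z = (if false then ((\u.6) false) else (4 * 1)) in (((z * 7) * 4) - ((z - 3) - z)))
step 3: [if@0] (let z = (4 * 1) in (((z * 7) * 4) - ((z - 3) - z)))
step 4: [delta@0] (let z = 4 in (((z * 7) * 4) - ((z - 3) - z)))
step 5: [let@root] (((4 * 7) * 4) - ((4 - 3) - 4))
step 6: [delta@0.0] ((28 * 4) - ((4 - 3) - 4))
step 7: [delta@0] (112 - ((4 - 3) - 4))
step 8: [delta@1.0] (112 - (1 - 4))
step 9: [delta@1] (112 - -3)
step 10: [delta@root] 115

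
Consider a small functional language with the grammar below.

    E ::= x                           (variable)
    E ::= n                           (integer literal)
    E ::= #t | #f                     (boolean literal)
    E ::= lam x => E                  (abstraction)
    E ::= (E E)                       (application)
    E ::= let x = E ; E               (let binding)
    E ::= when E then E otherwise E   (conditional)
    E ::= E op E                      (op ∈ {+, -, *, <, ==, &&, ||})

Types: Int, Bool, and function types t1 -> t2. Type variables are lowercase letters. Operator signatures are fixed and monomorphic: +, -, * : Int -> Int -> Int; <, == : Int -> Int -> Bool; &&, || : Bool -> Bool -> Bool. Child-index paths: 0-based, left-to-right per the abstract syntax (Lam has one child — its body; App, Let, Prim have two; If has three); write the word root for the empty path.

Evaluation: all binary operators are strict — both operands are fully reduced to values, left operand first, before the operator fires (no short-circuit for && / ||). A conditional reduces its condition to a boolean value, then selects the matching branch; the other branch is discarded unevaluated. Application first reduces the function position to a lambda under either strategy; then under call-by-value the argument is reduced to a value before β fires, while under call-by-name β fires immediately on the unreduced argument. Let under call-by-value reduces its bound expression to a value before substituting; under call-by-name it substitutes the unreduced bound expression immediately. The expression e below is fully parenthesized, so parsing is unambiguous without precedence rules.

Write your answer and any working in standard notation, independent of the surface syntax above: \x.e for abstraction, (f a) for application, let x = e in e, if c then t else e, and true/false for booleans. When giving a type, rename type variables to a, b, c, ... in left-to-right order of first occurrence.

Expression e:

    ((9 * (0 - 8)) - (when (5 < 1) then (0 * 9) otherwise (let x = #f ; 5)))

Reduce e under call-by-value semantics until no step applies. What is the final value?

Answer: -77

Derivation:
step 0: ((9 * (0 - 8)) - (if (5 < 1) then (0 * 9) else (let x = false in 5)))
step 1: [delta@0.1] ((9 * -8) - (if (5 < 1) then (0 * 9) else (let x = false in 5)))
step 2: [delta@0] (-72 - (if (5 < 1) then (0 * 9) else (let x = false in 5)))
step 3: [delta@1.0] (-72 - (if false then (0 * 9) else (let x = false in 5)))
step 4: [if@1] (-72 - (let x = false in 5))
step 5: [let@1] (-72 - 5)
step 6: [delta@root] -77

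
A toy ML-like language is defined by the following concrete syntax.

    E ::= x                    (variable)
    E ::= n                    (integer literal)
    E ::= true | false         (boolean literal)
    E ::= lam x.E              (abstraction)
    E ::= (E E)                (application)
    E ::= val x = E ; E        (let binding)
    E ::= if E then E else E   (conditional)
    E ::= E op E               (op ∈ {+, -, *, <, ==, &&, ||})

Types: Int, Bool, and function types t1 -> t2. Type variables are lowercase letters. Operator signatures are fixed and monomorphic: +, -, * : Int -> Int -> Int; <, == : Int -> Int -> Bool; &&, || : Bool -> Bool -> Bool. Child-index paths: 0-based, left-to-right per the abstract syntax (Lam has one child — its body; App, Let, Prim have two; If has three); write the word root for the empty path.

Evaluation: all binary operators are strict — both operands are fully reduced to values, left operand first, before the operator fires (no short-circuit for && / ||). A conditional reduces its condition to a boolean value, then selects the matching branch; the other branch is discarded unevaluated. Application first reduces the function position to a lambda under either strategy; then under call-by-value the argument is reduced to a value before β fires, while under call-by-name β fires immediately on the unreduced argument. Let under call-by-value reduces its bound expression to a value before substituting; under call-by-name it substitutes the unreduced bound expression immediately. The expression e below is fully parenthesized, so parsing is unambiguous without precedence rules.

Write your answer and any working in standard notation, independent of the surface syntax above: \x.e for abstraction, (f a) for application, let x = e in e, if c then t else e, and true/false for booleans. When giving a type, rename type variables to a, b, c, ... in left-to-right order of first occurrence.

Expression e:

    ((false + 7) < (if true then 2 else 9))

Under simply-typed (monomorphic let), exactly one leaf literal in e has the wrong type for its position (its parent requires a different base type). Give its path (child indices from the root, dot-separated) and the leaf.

Derivation:
  unify Bool ~ Int
  FAIL: mismatch Bool ~ Int

Answer: 0.0 : false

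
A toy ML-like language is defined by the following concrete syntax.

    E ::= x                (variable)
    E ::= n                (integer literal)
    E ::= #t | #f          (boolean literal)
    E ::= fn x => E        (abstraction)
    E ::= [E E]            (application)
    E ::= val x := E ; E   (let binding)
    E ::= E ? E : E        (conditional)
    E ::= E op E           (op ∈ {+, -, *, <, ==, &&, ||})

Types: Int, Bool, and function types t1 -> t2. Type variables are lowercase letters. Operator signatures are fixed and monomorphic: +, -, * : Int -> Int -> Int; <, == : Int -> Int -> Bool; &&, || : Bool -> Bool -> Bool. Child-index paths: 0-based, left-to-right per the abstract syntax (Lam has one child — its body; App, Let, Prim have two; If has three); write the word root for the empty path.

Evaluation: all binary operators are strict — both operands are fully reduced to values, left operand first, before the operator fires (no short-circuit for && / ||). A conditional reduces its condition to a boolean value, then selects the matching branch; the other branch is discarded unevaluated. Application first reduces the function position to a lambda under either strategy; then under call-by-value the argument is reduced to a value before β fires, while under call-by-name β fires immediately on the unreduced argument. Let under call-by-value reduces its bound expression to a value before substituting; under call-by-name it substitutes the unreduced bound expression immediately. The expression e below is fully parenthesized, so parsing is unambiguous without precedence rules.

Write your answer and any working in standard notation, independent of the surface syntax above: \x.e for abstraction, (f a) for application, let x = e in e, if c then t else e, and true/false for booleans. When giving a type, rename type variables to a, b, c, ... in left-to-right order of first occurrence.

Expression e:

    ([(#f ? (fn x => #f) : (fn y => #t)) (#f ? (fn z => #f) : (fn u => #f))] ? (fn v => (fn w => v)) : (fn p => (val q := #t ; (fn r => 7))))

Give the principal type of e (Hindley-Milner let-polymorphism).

Trace:
  unify Bool ~ Bool
\x._ : a -> Bool
\y._ : b -> Bool
  unify a -> Bool ~ b -> Bool
  unify a ~ b
  unify Bool ~ Bool
  unify Bool ~ Bool
\z._ : c -> Bool
\u._ : d -> Bool
  unify c -> Bool ~ d -> Bool
  unify c ~ d
  unify Bool ~ Bool
  unify b -> Bool ~ (d -> Bool) -> e
  unify b ~ d -> Bool
  unify Bool ~ e
_ _ : Bool
  unify Bool ~ Bool
v : f
\w._ : g -> f
\v._ : f -> g -> f
let q : Bool
\r._ : i -> Int
\p._ : h -> i -> Int
  unify f -> g -> f ~ h -> i -> Int
  unify f ~ h
  unify g -> h ~ i -> Int
  unify g ~ i
  unify h ~ Int

Answer: Int -> a -> Int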